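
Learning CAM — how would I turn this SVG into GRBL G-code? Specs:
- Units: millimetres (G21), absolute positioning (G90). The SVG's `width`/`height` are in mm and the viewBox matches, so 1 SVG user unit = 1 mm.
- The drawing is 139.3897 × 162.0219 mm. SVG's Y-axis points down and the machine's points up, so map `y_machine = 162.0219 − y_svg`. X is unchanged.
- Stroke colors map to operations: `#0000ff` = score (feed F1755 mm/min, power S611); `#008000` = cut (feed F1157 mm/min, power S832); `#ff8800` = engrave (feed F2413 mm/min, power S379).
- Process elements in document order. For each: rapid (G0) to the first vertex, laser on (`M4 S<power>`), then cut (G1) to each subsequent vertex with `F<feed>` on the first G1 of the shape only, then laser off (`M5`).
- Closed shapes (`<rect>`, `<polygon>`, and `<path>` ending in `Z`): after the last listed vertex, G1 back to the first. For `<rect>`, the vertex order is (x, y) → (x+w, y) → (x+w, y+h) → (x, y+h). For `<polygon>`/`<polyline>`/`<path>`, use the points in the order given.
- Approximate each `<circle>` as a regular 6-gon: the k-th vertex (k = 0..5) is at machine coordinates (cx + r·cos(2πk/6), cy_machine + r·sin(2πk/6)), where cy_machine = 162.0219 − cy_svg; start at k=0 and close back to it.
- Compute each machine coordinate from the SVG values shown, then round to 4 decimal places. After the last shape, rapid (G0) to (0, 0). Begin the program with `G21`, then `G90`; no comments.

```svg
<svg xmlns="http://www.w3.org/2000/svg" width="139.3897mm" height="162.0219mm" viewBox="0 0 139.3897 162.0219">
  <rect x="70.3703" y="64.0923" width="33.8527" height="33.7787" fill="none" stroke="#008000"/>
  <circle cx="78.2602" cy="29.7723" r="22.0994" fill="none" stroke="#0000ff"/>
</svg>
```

viewBox `0 0 139.3897 162.0219` with mm width/height → 1 unit = 1 mm. Flip: y_m = 162.0219 − y_svg.

**Shape 1** — `<rect>` rectangle, stroke `#008000` → cut (S832, F1157). Machine vertices: (70.3703,97.9296) → (104.2230,97.9296) → (104.2230,64.1509) → (70.3703,64.1509) → (70.3703,97.9296). Closed: final G1 returns to the first vertex.

**Shape 2** — `<circle>` circle, stroke `#0000ff` → score (S611, F1755). Machine vertices: (100.3596,132.2496) → (89.3099,151.3882) → (67.2105,151.3882) → (56.1608,132.2496) → (67.2105,113.1110) → (89.3099,113.1110) → (100.3596,132.2496). Closed: final G1 returns to the first vertex.

G21
G90
G0 X70.3703 Y97.9296
M4 S832
G1 X104.2230 Y97.9296 F1157
G1 X104.2230 Y64.1509
G1 X70.3703 Y64.1509
G1 X70.3703 Y97.9296
M5
G0 X100.3596 Y132.2496
M4 S611
G1 X89.3099 Y151.3882 F1755
G1 X67.2105 Y151.3882
G1 X56.1608 Y132.2496
G1 X67.2105 Y113.1110
G1 X89.3099 Y113.1110
G1 X100.3596 Y132.2496
M5
G0 X0.0000 Y0.0000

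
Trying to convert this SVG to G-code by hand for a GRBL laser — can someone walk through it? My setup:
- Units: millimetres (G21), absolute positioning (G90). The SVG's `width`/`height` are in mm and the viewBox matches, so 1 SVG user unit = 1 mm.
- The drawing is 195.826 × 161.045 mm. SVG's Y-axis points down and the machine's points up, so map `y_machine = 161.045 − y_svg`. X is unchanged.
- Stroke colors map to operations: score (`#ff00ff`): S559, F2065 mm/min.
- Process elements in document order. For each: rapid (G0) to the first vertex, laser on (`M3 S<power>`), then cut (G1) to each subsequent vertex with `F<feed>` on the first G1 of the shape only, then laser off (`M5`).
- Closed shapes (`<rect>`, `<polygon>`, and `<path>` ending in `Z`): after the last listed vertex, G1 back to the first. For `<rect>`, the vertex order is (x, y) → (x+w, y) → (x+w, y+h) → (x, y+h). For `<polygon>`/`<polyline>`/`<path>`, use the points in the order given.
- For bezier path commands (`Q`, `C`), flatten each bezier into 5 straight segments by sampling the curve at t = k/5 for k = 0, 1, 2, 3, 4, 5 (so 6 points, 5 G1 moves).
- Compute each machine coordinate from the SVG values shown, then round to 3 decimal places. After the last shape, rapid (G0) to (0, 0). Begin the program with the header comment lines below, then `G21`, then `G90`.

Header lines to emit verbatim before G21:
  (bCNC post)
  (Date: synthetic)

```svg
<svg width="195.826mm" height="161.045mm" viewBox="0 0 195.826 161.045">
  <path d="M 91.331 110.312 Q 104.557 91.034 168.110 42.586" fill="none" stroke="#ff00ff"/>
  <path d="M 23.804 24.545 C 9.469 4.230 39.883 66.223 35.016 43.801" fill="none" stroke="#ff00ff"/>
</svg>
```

(bCNC post)
(Date: synthetic)
G21
G90
G0 X91.331 Y50.733
M3 S559
G1 X98.634 Y59.611 F2065
G1 X109.964 Y70.823
G1 X125.320 Y84.368
G1 X144.702 Y100.247
G1 X168.110 Y118.459
M5
G0 X23.804 Y136.500
M3 S559
G1 X19.933 Y140.146 F2065
G1 X22.960 Y132.040
G1 X29.043 Y120.187
G1 X34.343 Y112.587
G1 X35.016 Y117.244
M5
G0 X0.000 Y0.000

viewBox `0 0 195.826 161.045` with mm width/height → 1 unit = 1 mm. Flip: y_m = 161.045 − y_svg.

**Shape 1** — `<path>` quadratic bezier, stroke `#ff00ff` → score (S559, F2065). Control points (SVG): P0=(91.331,110.312), P1=(104.557,91.034), P2=(168.110,42.586); sampled at t=k/5. Machine vertices: (91.331,50.733) → (98.634,59.611) → (109.964,70.823) → (125.320,84.368) → (144.702,100.247) → (168.110,118.459). Open path.

**Shape 2** — `<path>` cubic bezier, stroke `#ff00ff` → score (S559, F2065). Control points (SVG): P0=(23.804,24.545), P1=(9.469,4.230), P2=(39.883,66.223), P3=(35.016,43.801); sampled at t=k/5. Machine vertices: (23.804,136.500) → (19.933,140.146) → (22.960,132.040) → (29.043,120.187) → (34.343,112.587) → (35.016,117.244). Open path.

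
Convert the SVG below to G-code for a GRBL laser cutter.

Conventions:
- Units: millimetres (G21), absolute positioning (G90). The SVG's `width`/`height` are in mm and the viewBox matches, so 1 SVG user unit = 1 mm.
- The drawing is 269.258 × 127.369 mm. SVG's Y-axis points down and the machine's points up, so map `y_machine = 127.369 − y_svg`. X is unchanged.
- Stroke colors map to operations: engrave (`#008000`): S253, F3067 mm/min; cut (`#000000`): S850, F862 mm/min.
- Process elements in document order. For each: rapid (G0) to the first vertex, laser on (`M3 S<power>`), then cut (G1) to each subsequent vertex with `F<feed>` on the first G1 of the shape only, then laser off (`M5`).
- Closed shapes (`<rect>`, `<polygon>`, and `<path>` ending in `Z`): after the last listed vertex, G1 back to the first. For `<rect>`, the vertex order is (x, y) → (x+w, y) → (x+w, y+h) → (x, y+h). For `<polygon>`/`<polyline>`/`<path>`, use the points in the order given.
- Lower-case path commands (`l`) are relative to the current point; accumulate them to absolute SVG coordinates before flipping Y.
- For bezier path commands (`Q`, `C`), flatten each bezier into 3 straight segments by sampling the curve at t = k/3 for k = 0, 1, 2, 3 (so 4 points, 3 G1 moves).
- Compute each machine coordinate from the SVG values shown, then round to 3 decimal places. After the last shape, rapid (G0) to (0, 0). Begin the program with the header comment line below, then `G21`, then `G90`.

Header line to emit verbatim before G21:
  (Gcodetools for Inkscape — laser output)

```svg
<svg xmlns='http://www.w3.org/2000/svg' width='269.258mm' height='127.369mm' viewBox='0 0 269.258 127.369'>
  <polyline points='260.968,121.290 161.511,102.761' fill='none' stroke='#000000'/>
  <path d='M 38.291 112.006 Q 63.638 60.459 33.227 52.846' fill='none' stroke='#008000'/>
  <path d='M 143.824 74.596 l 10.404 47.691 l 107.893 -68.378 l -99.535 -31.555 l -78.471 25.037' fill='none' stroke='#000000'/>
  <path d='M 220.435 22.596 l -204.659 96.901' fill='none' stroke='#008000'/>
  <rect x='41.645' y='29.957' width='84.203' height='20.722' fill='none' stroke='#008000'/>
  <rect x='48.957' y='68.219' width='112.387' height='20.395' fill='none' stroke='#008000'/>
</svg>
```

Since the viewBox matches the mm dimensions, user units are millimetres directly. The only transform is the Y-flip y_m = 127.369 − y_svg.

Shape 1 is a line segment drawn with `<polyline>`. Its stroke #000000 means cut at S850, F862. After flipping Y the toolpath is (260.968,6.079) → (161.511,24.608).

Shape 2 is a quadratic bezier drawn with `<path>`. Its stroke #008000 means engrave at S253, F3067. After flipping Y the toolpath is (38.291,15.363) → (48.994,44.846) → (47.306,64.566) → (33.227,74.523).

Shape 3 is a open polyline drawn with `<path>`. Its stroke #000000 means cut at S850, F862. After flipping Y the toolpath is (143.824,52.773) → (154.228,5.082) → (262.121,73.460) → (162.586,105.015) → (84.115,79.978).

Shape 4 is a line segment drawn with `<path>`. Its stroke #008000 means engrave at S253, F3067. After flipping Y the toolpath is (220.435,104.773) → (15.776,7.872).

Shape 5 is a rectangle drawn with `<rect>`. Its stroke #008000 means engrave at S253, F3067. After flipping Y the toolpath is (41.645,97.412) → (125.848,97.412) → (125.848,76.690) → (41.645,76.690) → (41.645,97.412), returning to the start.

Shape 6 is a rectangle drawn with `<rect>`. Its stroke #008000 means engrave at S253, F3067. After flipping Y the toolpath is (48.957,59.150) → (161.344,59.150) → (161.344,38.755) → (48.957,38.755) → (48.957,59.150), returning to the start.

(Gcodetools for Inkscape — laser output)
G21
G90
G0 X260.968 Y6.079
M3 S850
G1 X161.511 Y24.608 F862
M5
G0 X38.291 Y15.363
M3 S253
G1 X48.994 Y44.846 F3067
G1 X47.306 Y64.566
G1 X33.227 Y74.523
M5
G0 X143.824 Y52.773
M3 S850
G1 X154.228 Y5.082 F862
G1 X262.121 Y73.460
G1 X162.586 Y105.015
G1 X84.115 Y79.978
M5
G0 X220.435 Y104.773
M3 S253
G1 X15.776 Y7.872 F3067
M5
G0 X41.645 Y97.412
M3 S253
G1 X125.848 Y97.412 F3067
G1 X125.848 Y76.690
G1 X41.645 Y76.690
G1 X41.645 Y97.412
M5
G0 X48.957 Y59.150
M3 S253
G1 X161.344 Y59.150 F3067
G1 X161.344 Y38.755
G1 X48.957 Y38.755
G1 X48.957 Y59.150
M5
G0 X0.000 Y0.000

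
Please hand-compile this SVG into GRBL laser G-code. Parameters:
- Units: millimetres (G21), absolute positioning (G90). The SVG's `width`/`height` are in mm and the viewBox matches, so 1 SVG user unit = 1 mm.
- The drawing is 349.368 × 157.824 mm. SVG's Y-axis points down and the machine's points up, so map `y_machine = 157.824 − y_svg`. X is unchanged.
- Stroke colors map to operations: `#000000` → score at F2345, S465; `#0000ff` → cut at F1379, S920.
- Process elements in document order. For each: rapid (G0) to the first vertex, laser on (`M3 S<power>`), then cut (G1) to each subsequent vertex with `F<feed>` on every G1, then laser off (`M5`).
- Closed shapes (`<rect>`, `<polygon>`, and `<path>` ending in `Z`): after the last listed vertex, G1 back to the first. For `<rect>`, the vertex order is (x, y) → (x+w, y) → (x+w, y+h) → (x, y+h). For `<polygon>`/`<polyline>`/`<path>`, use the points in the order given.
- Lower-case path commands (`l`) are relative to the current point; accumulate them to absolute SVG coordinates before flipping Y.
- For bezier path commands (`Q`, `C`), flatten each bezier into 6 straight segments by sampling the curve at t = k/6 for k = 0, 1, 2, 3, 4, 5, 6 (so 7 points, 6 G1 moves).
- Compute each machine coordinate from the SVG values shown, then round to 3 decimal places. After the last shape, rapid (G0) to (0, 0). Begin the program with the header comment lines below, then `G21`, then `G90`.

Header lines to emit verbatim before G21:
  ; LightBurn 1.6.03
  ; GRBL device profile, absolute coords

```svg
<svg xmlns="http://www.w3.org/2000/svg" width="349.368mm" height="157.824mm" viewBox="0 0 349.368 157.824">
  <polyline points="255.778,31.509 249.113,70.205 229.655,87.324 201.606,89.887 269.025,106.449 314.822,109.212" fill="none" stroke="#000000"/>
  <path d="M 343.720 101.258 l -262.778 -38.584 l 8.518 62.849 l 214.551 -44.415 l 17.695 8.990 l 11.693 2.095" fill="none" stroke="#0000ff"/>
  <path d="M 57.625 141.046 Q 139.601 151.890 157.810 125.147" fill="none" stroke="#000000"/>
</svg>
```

Since the viewBox matches the mm dimensions, user units are millimetres directly. The only transform is the Y-flip y_m = 157.824 − y_svg.

Shape 1 is a open polyline drawn with `<polyline>`. Its stroke #000000 means score at S465, F2345. After flipping Y the toolpath is (255.778,126.315) → (249.113,87.619) → (229.655,70.500) → (201.606,67.937) → (269.025,51.375) → (314.822,48.612).

Shape 2 is a open polyline drawn with `<path>`. Its stroke #0000ff means cut at S920, F1379. After flipping Y the toolpath is (343.720,56.566) → (80.942,95.150) → (89.460,32.301) → (304.011,76.716) → (321.706,67.726) → (333.399,65.631).

Shape 3 is a quadratic bezier drawn with `<path>`. Its stroke #000000 means score at S465, F2345. After flipping Y the toolpath is (57.625,16.778) → (83.179,14.207) → (105.190,13.725) → (123.659,15.331) → (138.585,19.025) → (149.969,24.807) → (157.810,32.677).

; LightBurn 1.6.03
; GRBL device profile, absolute coords
G21
G90
G0 X255.778 Y126.315
M3 S465
G1 X249.113 Y87.619 F2345
G1 X229.655 Y70.500 F2345
G1 X201.606 Y67.937 F2345
G1 X269.025 Y51.375 F2345
G1 X314.822 Y48.612 F2345
M5
G0 X343.720 Y56.566
M3 S920
G1 X80.942 Y95.150 F1379
G1 X89.460 Y32.301 F1379
G1 X304.011 Y76.716 F1379
G1 X321.706 Y67.726 F1379
G1 X333.399 Y65.631 F1379
M5
G0 X57.625 Y16.778
M3 S465
G1 X83.179 Y14.207 F2345
G1 X105.190 Y13.725 F2345
G1 X123.659 Y15.331 F2345
G1 X138.585 Y19.025 F2345
G1 X149.969 Y24.807 F2345
G1 X157.810 Y32.677 F2345
M5
G0 X0.000 Y0.000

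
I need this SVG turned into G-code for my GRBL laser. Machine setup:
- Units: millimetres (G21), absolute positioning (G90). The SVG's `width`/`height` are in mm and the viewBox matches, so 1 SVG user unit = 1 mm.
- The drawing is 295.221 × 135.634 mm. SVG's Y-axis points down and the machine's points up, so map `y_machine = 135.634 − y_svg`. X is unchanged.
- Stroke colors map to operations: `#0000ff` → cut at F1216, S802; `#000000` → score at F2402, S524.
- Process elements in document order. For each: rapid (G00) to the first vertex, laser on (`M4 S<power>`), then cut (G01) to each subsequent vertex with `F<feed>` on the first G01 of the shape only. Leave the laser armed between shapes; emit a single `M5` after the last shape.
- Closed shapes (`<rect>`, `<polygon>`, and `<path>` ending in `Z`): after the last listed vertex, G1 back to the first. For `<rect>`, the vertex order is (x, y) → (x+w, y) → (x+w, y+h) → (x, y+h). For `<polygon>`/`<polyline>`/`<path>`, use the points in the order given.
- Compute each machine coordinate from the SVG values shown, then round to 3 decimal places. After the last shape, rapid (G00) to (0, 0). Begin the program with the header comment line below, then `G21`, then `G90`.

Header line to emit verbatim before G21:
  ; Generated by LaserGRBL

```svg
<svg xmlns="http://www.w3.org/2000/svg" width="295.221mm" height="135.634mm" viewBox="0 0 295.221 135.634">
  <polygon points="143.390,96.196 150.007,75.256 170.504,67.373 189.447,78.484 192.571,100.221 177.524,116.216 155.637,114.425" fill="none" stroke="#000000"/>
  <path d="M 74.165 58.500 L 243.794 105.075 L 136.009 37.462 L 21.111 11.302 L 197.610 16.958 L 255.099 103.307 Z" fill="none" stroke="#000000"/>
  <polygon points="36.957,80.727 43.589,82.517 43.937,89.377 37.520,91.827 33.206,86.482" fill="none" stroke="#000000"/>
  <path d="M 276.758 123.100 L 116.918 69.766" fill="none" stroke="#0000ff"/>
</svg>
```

Since the viewBox matches the mm dimensions, user units are millimetres directly. The only transform is the Y-flip y_m = 135.634 − y_svg.

Shape 1 is a regular polygon drawn with `<polygon>`. Its stroke #000000 means score at S524, F2402. After flipping Y the toolpath is (143.390,39.438) → (150.007,60.378) → (170.504,68.261) → (189.447,57.150) → (192.571,35.413) → (177.524,19.418) → (155.637,21.209) → (143.390,39.438), returning to the start.

Shape 2 is a closed polygon drawn with `<path>`. Its stroke #000000 means score at S524, F2402. After flipping Y the toolpath is (74.165,77.134) → (243.794,30.559) → (136.009,98.172) → (21.111,124.332) → (197.610,118.676) → (255.099,32.327) → (74.165,77.134), returning to the start.

Shape 3 is a regular polygon drawn with `<polygon>`. Its stroke #000000 means score at S524, F2402. After flipping Y the toolpath is (36.957,54.907) → (43.589,53.117) → (43.937,46.257) → (37.520,43.807) → (33.206,49.152) → (36.957,54.907), returning to the start.

Shape 4 is a line segment drawn with `<path>`. Its stroke #0000ff means cut at S802, F1216. After flipping Y the toolpath is (276.758,12.534) → (116.918,65.868).

; Generated by LaserGRBL
G21
G90
G00 X143.390 Y39.438
M4 S524
G01 X150.007 Y60.378 F2402
G01 X170.504 Y68.261
G01 X189.447 Y57.150
G01 X192.571 Y35.413
G01 X177.524 Y19.418
G01 X155.637 Y21.209
G01 X143.390 Y39.438
G00 X74.165 Y77.134
M4 S524
G01 X243.794 Y30.559 F2402
G01 X136.009 Y98.172
G01 X21.111 Y124.332
G01 X197.610 Y118.676
G01 X255.099 Y32.327
G01 X74.165 Y77.134
G00 X36.957 Y54.907
M4 S524
G01 X43.589 Y53.117 F2402
G01 X43.937 Y46.257
G01 X37.520 Y43.807
G01 X33.206 Y49.152
G01 X36.957 Y54.907
G00 X276.758 Y12.534
M4 S802
G01 X116.918 Y65.868 F1216
M5
G00 X0.000 Y0.000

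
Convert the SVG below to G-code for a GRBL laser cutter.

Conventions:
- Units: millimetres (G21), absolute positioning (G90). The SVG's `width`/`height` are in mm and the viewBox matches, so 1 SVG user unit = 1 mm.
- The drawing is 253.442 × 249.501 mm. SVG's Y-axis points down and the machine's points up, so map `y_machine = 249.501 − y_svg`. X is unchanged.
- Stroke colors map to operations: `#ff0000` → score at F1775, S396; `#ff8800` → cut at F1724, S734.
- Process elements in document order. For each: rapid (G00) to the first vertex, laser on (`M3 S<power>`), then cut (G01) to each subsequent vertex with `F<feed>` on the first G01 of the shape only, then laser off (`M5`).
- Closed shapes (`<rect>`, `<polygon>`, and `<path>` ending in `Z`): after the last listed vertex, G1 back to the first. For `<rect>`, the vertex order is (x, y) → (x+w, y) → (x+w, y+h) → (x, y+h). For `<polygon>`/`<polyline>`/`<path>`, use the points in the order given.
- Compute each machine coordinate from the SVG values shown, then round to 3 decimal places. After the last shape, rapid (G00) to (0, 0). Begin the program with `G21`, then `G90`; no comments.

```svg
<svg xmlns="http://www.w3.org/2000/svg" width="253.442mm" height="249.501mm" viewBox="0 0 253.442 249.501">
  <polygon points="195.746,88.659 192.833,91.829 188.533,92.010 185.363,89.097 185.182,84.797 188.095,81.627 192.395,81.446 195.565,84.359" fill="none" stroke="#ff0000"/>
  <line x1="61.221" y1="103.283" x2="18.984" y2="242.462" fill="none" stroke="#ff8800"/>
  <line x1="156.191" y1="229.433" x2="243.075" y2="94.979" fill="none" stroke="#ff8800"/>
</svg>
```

G21
G90
G00 X195.746 Y160.842
M3 S396
G01 X192.833 Y157.672 F1775
G01 X188.533 Y157.491
G01 X185.363 Y160.404
G01 X185.182 Y164.704
G01 X188.095 Y167.874
G01 X192.395 Y168.055
G01 X195.565 Y165.142
G01 X195.746 Y160.842
M5
G00 X61.221 Y146.218
M3 S734
G01 X18.984 Y7.039 F1724
M5
G00 X156.191 Y20.068
M3 S734
G01 X243.075 Y154.522 F1724
M5
G00 X0.000 Y0.000

viewBox `0 0 253.442 249.501` with mm width/height → 1 unit = 1 mm. Flip: y_m = 249.501 − y_svg.

**Shape 1** — `<polygon>` regular polygon, stroke `#ff0000` → score (S396, F1775). Machine vertices: (195.746,160.842) → (192.833,157.672) → (188.533,157.491) → (185.363,160.404) → (185.182,164.704) → (188.095,167.874) → (192.395,168.055) → (195.565,165.142) → (195.746,160.842). Closed: final G1 returns to the first vertex.

**Shape 2** — `<line>` line segment, stroke `#ff8800` → cut (S734, F1724). Machine vertices: (61.221,146.218) → (18.984,7.039). Open path.

**Shape 3** — `<line>` line segment, stroke `#ff8800` → cut (S734, F1724). Machine vertices: (156.191,20.068) → (243.075,154.522). Open path.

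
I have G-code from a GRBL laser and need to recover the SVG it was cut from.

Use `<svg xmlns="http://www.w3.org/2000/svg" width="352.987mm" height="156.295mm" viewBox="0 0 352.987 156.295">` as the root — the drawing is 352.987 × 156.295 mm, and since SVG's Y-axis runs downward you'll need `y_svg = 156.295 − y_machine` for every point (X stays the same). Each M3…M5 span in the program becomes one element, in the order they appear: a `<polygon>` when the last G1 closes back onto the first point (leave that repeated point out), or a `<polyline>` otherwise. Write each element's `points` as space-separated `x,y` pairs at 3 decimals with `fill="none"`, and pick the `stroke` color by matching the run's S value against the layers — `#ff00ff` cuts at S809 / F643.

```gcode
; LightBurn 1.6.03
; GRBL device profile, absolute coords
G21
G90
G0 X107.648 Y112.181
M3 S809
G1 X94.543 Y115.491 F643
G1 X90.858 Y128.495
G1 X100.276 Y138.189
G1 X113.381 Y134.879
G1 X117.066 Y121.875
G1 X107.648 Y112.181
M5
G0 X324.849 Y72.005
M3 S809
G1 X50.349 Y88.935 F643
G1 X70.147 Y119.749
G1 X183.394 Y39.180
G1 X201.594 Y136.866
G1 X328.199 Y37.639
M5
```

<svg xmlns="http://www.w3.org/2000/svg" width="352.987mm" height="156.295mm" viewBox="0 0 352.987 156.295">
  <polygon points="107.648,44.114 94.543,40.804 90.858,27.800 100.276,18.106 113.381,21.416 117.066,34.420" fill="none" stroke="#ff00ff"/>
  <polyline points="324.849,84.290 50.349,67.360 70.147,36.546 183.394,117.115 201.594,19.429 328.199,118.656" fill="none" stroke="#ff00ff"/>
</svg>

Each laser-on run becomes one SVG element. Flip Y back into SVG space with y_svg = 156.295 − y_machine. Every run uses S809, so all elements get stroke `#ff00ff` (cut).

Run 1: The run returns to its start, so emit a `<polygon>` with points (Y-flipped): 107.648,44.114 94.543,40.804 90.858,27.800 100.276,18.106 113.381,21.416 117.066,34.420.

Run 2: The run is open, so emit a `<polyline>` with points (Y-flipped): 324.849,84.290 50.349,67.360 70.147,36.546 183.394,117.115 201.594,19.429 328.199,118.656.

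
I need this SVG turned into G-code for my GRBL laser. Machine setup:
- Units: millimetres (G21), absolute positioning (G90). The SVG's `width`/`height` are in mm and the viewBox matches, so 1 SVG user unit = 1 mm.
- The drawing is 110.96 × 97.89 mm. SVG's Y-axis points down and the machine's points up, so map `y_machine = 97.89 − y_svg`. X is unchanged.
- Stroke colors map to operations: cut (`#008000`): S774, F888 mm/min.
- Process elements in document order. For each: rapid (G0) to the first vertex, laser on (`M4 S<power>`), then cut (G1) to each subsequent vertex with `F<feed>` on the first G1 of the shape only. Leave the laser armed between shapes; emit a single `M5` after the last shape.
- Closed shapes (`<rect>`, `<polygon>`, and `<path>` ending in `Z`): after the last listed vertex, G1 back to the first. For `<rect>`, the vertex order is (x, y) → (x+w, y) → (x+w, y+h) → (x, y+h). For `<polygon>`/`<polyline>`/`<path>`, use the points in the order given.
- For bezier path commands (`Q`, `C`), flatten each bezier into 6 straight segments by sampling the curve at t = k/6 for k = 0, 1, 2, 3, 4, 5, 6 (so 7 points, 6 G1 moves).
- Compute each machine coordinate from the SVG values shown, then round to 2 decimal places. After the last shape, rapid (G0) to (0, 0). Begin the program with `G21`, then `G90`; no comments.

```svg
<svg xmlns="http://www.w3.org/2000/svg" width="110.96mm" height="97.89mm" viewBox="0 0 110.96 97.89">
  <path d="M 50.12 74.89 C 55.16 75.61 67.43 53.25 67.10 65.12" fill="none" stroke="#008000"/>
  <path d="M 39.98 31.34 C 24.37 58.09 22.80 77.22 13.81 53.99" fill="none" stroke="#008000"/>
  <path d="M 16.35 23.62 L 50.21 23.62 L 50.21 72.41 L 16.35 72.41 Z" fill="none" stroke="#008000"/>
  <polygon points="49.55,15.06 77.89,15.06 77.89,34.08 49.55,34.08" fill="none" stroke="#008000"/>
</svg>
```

G21
G90
G0 X50.12 Y23.00
M4 S774
G1 X53.15 Y24.30 F888
G1 X56.84 Y27.85
G1 X60.62 Y32.07
G1 X63.96 Y35.35
G1 X66.31 Y36.12
G1 X67.10 Y32.77
G0 X39.98 Y66.55
M4 S774
G1 X33.25 Y53.97 F888
G1 X28.26 Y43.63
G1 X24.41 Y36.48
G1 X21.12 Y33.50
G1 X17.79 Y35.65
G1 X13.81 Y43.90
G0 X16.35 Y74.27
M4 S774
G1 X50.21 Y74.27 F888
G1 X50.21 Y25.48
G1 X16.35 Y25.48
G1 X16.35 Y74.27
G0 X49.55 Y82.83
M4 S774
G1 X77.89 Y82.83 F888
G1 X77.89 Y63.81
G1 X49.55 Y63.81
G1 X49.55 Y82.83
M5
G0 X0.00 Y0.00

viewBox `0 0 110.96 97.89` with mm width/height → 1 unit = 1 mm. Flip: y_m = 97.89 − y_svg.

**Shape 1** — `<path>` cubic bezier, stroke `#008000` → cut (S774, F888). Control points (SVG): P0=(50.12,74.89), P1=(55.16,75.61), P2=(67.43,53.25), P3=(67.10,65.12); sampled at t=k/6. Machine vertices: (50.12,23.00) → (53.15,24.30) → (56.84,27.85) → (60.62,32.07) → (63.96,35.35) → (66.31,36.12) → (67.10,32.77). Open path.

**Shape 2** — `<path>` cubic bezier, stroke `#008000` → cut (S774, F888). Control points (SVG): P0=(39.98,31.34), P1=(24.37,58.09), P2=(22.80,77.22), P3=(13.81,53.99); sampled at t=k/6. Machine vertices: (39.98,66.55) → (33.25,53.97) → (28.26,43.63) → (24.41,36.48) → (21.12,33.50) → (17.79,35.65) → (13.81,43.90). Open path.

**Shape 3** — `<path>` rectangle, stroke `#008000` → cut (S774, F888). Machine vertices: (16.35,74.27) → (50.21,74.27) → (50.21,25.48) → (16.35,25.48) → (16.35,74.27). Closed: final G1 returns to the first vertex.

**Shape 4** — `<polygon>` rectangle, stroke `#008000` → cut (S774, F888). Machine vertices: (49.55,82.83) → (77.89,82.83) → (77.89,63.81) → (49.55,63.81) → (49.55,82.83). Closed: final G1 returns to the first vertex.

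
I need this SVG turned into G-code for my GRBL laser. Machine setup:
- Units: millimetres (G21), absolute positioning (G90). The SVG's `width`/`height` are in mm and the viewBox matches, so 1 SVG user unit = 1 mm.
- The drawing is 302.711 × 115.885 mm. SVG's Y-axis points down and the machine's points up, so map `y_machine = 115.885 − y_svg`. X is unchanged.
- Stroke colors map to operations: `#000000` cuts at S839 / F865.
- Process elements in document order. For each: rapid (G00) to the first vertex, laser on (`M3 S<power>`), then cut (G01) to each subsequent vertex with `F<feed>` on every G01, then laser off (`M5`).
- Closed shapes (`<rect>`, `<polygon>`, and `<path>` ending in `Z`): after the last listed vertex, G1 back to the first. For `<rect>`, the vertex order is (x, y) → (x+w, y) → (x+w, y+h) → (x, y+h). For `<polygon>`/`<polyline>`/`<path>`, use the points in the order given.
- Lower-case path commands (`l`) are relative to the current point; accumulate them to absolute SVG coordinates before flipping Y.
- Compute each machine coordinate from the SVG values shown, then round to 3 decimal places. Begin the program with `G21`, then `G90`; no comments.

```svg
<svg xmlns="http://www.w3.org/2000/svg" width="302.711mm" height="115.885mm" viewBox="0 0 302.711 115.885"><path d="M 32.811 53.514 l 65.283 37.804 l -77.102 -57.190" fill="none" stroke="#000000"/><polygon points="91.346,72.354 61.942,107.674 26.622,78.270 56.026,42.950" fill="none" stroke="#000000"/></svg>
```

G21
G90
G00 X32.811 Y62.371
M3 S839
G01 X98.094 Y24.567 F865
G01 X20.992 Y81.757 F865
M5
G00 X91.346 Y43.531
M3 S839
G01 X61.942 Y8.211 F865
G01 X26.622 Y37.615 F865
G01 X56.026 Y72.935 F865
G01 X91.346 Y43.531 F865
M5

viewBox `0 0 302.711 115.885` with mm width/height → 1 unit = 1 mm. Flip: y_m = 115.885 − y_svg.

**Shape 1** — `<path>` open polyline, stroke `#000000` → cut (S839, F865). Machine vertices: (32.811,62.371) → (98.094,24.567) → (20.992,81.757). Open path.

**Shape 2** — `<polygon>` regular polygon, stroke `#000000` → cut (S839, F865). Machine vertices: (91.346,43.531) → (61.942,8.211) → (26.622,37.615) → (56.026,72.935) → (91.346,43.531). Closed: final G1 returns to the first vertex.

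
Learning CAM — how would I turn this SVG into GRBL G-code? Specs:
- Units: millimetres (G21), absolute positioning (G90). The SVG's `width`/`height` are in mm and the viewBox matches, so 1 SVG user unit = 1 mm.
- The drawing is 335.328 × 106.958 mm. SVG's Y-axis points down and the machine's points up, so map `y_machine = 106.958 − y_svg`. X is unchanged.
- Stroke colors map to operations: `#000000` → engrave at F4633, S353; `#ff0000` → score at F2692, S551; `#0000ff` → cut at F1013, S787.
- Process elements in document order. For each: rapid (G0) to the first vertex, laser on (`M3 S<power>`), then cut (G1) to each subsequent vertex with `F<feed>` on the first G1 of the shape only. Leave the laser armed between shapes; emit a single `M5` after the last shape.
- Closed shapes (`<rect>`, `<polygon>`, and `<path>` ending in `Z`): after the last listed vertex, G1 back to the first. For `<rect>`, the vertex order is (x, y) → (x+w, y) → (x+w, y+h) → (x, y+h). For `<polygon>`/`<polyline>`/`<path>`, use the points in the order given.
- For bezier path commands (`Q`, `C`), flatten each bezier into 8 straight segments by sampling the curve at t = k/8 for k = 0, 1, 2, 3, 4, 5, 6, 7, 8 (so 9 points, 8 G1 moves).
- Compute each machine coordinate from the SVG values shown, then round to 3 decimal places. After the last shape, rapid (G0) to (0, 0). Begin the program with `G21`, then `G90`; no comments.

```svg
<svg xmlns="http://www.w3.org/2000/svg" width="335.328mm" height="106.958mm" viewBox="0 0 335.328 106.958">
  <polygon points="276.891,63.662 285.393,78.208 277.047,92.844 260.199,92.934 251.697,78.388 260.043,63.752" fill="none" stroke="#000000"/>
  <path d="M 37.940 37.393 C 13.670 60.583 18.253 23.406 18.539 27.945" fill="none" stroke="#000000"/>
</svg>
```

Since the viewBox matches the mm dimensions, user units are millimetres directly. The only transform is the Y-flip y_m = 106.958 − y_svg.

Shape 1 is a regular polygon drawn with `<polygon>`. Its stroke #000000 means engrave at S353, F4633. After flipping Y the toolpath is (276.891,43.296) → (285.393,28.750) → (277.047,14.114) → (260.199,14.024) → (251.697,28.570) → (260.043,43.206) → (276.891,43.296), returning to the start.

Shape 2 is a cubic bezier drawn with `<path>`. Its stroke #000000 means engrave at S353, F4633. After flipping Y the toolpath is (37.940,69.565) → (30.126,63.499) → (24.629,61.896) → (21.060,63.560) → (19.031,67.295) → (18.153,71.904) → (18.037,76.191) → (18.295,78.959) → (18.539,79.013).

G21
G90
G0 X276.891 Y43.296
M3 S353
G1 X285.393 Y28.750 F4633
G1 X277.047 Y14.114
G1 X260.199 Y14.024
G1 X251.697 Y28.570
G1 X260.043 Y43.206
G1 X276.891 Y43.296
G0 X37.940 Y69.565
M3 S353
G1 X30.126 Y63.499 F4633
G1 X24.629 Y61.896
G1 X21.060 Y63.560
G1 X19.031 Y67.295
G1 X18.153 Y71.904
G1 X18.037 Y76.191
G1 X18.295 Y78.959
G1 X18.539 Y79.013
M5
G0 X0.000 Y0.000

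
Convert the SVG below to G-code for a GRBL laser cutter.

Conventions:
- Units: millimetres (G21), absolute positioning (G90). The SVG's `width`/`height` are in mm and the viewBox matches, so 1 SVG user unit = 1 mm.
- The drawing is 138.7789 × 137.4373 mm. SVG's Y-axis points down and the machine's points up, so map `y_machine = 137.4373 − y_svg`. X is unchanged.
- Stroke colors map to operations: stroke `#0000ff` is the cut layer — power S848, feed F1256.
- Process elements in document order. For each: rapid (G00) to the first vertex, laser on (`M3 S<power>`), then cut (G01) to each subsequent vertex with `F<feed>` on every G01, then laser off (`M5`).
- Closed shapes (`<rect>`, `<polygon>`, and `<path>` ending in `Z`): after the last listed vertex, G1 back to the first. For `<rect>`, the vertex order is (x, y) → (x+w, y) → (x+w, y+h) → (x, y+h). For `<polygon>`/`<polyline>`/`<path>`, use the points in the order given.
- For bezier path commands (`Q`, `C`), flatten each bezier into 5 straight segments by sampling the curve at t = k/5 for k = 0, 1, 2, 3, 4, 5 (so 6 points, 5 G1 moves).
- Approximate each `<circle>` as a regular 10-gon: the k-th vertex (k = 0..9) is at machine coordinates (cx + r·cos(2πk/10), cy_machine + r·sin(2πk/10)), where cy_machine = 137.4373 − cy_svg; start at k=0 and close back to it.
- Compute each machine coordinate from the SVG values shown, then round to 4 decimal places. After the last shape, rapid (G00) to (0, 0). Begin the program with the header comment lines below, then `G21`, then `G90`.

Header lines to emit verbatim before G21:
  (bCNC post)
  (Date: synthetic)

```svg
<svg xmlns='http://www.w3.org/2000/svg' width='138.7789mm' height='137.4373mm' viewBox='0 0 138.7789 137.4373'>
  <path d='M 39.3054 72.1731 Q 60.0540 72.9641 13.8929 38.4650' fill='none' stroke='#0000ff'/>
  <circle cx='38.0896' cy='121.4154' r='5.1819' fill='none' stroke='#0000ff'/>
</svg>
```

Since the viewBox matches the mm dimensions, user units are millimetres directly. The only transform is the Y-flip y_m = 137.4373 − y_svg.

Shape 1 is a quadratic bezier drawn with `<path>`. Its stroke #0000ff means cut at S848, F1256. After flipping Y the toolpath is (39.3054,65.2642) → (44.9285,66.3594) → (45.1987,70.2778) → (40.1162,77.0194) → (29.6810,86.5843) → (13.8929,98.9723).

Shape 2 is a circle drawn with `<circle>`. Its stroke #0000ff means cut at S848, F1256. After flipping Y the toolpath is (43.2715,16.0219) → (42.2818,19.0677) → (39.6909,20.9502) → (36.4883,20.9502) → (33.8974,19.0677) → (32.9077,16.0219) → (33.8974,12.9761) → (36.4883,11.0936) → (39.6909,11.0936) → (42.2818,12.9761) → (43.2715,16.0219), returning to the start.

(bCNC post)
(Date: synthetic)
G21
G90
G00 X39.3054 Y65.2642
M3 S848
G01 X44.9285 Y66.3594 F1256
G01 X45.1987 Y70.2778 F1256
G01 X40.1162 Y77.0194 F1256
G01 X29.6810 Y86.5843 F1256
G01 X13.8929 Y98.9723 F1256
M5
G00 X43.2715 Y16.0219
M3 S848
G01 X42.2818 Y19.0677 F1256
G01 X39.6909 Y20.9502 F1256
G01 X36.4883 Y20.9502 F1256
G01 X33.8974 Y19.0677 F1256
G01 X32.9077 Y16.0219 F1256
G01 X33.8974 Y12.9761 F1256
G01 X36.4883 Y11.0936 F1256
G01 X39.6909 Y11.0936 F1256
G01 X42.2818 Y12.9761 F1256
G01 X43.2715 Y16.0219 F1256
M5
G00 X0.0000 Y0.0000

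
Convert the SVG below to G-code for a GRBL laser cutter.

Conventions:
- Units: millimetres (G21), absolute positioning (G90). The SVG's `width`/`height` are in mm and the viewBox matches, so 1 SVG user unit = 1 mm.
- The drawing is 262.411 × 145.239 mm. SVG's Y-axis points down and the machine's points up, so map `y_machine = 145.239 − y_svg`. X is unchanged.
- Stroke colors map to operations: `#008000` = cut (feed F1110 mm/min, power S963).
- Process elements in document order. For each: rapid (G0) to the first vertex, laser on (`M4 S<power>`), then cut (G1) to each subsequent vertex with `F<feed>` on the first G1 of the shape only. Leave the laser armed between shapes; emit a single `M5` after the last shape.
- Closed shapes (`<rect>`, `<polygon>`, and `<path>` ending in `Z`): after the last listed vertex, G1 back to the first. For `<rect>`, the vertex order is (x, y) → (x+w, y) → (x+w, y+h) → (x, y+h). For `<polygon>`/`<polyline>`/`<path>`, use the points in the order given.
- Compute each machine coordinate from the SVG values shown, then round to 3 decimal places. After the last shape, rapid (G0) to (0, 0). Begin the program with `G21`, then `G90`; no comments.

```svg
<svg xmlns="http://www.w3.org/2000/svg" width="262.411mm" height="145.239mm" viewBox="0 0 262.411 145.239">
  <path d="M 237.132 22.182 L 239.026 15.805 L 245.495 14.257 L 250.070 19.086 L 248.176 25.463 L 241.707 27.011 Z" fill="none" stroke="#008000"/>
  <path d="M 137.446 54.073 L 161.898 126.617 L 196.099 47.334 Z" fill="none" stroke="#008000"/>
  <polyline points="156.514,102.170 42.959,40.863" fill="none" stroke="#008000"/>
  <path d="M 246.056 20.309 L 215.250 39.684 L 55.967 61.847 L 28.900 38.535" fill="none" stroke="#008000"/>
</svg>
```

viewBox `0 0 262.411 145.239` with mm width/height → 1 unit = 1 mm. Flip: y_m = 145.239 − y_svg.

**Shape 1** — `<path>` regular polygon, stroke `#008000` → cut (S963, F1110). Machine vertices: (237.132,123.057) → (239.026,129.434) → (245.495,130.982) → (250.070,126.153) → (248.176,119.776) → (241.707,118.228) → (237.132,123.057). Closed: final G1 returns to the first vertex.

**Shape 2** — `<path>` closed polygon, stroke `#008000` → cut (S963, F1110). Machine vertices: (137.446,91.166) → (161.898,18.622) → (196.099,97.905) → (137.446,91.166). Closed: final G1 returns to the first vertex.

**Shape 3** — `<polyline>` line segment, stroke `#008000` → cut (S963, F1110). Machine vertices: (156.514,43.069) → (42.959,104.376). Open path.

**Shape 4** — `<path>` open polyline, stroke `#008000` → cut (S963, F1110). Machine vertices: (246.056,124.930) → (215.250,105.555) → (55.967,83.392) → (28.900,106.704). Open path.

G21
G90
G0 X237.132 Y123.057
M4 S963
G1 X239.026 Y129.434 F1110
G1 X245.495 Y130.982
G1 X250.070 Y126.153
G1 X248.176 Y119.776
G1 X241.707 Y118.228
G1 X237.132 Y123.057
G0 X137.446 Y91.166
M4 S963
G1 X161.898 Y18.622 F1110
G1 X196.099 Y97.905
G1 X137.446 Y91.166
G0 X156.514 Y43.069
M4 S963
G1 X42.959 Y104.376 F1110
G0 X246.056 Y124.930
M4 S963
G1 X215.250 Y105.555 F1110
G1 X55.967 Y83.392
G1 X28.900 Y106.704
M5
G0 X0.000 Y0.000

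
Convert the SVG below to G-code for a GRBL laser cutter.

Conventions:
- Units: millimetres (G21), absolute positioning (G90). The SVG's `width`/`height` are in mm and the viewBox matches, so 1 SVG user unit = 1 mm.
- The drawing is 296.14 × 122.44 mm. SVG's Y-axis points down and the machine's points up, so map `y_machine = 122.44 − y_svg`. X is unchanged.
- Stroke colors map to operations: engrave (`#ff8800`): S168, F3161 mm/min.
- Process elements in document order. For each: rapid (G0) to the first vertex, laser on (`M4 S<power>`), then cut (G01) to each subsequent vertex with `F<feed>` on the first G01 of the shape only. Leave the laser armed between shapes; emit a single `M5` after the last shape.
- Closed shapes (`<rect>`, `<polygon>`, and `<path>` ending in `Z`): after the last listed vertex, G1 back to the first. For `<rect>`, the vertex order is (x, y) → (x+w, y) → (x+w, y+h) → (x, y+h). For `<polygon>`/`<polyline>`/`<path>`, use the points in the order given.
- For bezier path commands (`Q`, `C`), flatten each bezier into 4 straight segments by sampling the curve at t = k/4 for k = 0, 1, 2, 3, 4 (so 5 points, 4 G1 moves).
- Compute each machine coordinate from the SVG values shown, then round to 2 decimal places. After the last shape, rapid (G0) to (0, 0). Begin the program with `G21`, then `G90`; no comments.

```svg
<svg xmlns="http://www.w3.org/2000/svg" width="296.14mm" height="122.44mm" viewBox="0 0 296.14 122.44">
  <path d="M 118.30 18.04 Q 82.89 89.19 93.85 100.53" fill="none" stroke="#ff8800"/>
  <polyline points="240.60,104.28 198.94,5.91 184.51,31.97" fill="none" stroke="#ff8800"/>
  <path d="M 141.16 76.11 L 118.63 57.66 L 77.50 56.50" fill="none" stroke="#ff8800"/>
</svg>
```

1 u = 1 mm; y_m = 122.44 − y.

[1] `<path>` quadratic bezier, #ff8800→engrave S168 F3161: (118.30,104.40) → (103.49,72.56) → (94.48,48.20) → (91.27,31.32) → (93.85,21.91)

[2] `<polyline>` open polyline, #ff8800→engrave S168 F3161: (240.60,18.16) → (198.94,116.53) → (184.51,90.47)

[3] `<path>` open polyline, #ff8800→engrave S168 F3161: (141.16,46.33) → (118.63,64.78) → (77.50,65.94)

G21
G90
G0 X118.30 Y104.40
M4 S168
G01 X103.49 Y72.56 F3161
G01 X94.48 Y48.20
G01 X91.27 Y31.32
G01 X93.85 Y21.91
G0 X240.60 Y18.16
M4 S168
G01 X198.94 Y116.53 F3161
G01 X184.51 Y90.47
G0 X141.16 Y46.33
M4 S168
G01 X118.63 Y64.78 F3161
G01 X77.50 Y65.94
M5
G0 X0.00 Y0.00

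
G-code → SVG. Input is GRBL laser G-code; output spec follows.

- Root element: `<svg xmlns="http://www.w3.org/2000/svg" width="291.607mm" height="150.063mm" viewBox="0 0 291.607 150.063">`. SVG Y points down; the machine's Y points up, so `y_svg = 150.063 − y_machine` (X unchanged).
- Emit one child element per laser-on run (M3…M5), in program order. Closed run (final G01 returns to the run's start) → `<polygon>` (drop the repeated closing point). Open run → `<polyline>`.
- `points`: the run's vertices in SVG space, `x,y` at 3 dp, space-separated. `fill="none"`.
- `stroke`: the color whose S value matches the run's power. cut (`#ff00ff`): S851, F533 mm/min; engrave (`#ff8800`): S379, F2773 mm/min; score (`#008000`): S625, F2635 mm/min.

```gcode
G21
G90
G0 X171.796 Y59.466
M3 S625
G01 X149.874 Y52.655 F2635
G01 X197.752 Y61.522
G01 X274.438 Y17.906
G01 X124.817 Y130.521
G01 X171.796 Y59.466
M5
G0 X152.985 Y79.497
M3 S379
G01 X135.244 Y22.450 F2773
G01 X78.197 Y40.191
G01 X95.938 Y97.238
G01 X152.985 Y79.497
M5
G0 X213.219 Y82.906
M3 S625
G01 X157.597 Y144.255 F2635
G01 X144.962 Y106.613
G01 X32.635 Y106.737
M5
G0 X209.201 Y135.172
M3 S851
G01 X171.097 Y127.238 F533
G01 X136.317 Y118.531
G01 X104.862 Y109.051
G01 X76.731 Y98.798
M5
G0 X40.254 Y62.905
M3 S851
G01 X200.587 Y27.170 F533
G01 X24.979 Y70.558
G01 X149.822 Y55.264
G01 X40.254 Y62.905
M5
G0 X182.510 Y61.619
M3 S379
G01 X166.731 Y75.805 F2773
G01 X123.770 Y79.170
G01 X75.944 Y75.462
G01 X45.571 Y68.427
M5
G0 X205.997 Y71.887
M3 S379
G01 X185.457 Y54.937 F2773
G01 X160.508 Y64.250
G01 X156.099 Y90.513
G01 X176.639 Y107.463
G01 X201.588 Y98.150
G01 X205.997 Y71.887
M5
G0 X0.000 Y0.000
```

Machine Y-up, SVG Y-down with viewBox height 150.063, so y_svg = 150.063 − y_machine; X carries over.

Run 1: the run's S625 means `#008000` (score). The run returns to its start, so emit a `<polygon>` with points (Y-flipped): 171.796,90.597 149.874,97.408 197.752,88.541 274.438,132.157 124.817,19.542.

Run 2: power S379 maps to stroke `#ff8800` (engrave). The run returns to its start, so emit a `<polygon>` with points (Y-flipped): 152.985,70.566 135.244,127.613 78.197,109.872 95.938,52.825.

Run 3: the run's S625 means `#008000` (score). The run is open, so emit a `<polyline>` with points (Y-flipped): 213.219,67.157 157.597,5.808 144.962,43.450 32.635,43.326.

Run 4: the run's S851 means `#ff00ff` (cut). The run is open, so emit a `<polyline>` with points (Y-flipped): 209.201,14.891 171.097,22.825 136.317,31.532 104.862,41.012 76.731,51.265.

Run 5: power S851 maps to stroke `#ff00ff` (cut). The run returns to its start, so emit a `<polygon>` with points (Y-flipped): 40.254,87.158 200.587,122.893 24.979,79.505 149.822,94.799.

Run 6: S379 ⇒ engrave layer `#ff8800`. The run is open, so emit a `<polyline>` with points (Y-flipped): 182.510,88.444 166.731,74.258 123.770,70.893 75.944,74.601 45.571,81.636.

Run 7: power S379 maps to stroke `#ff8800` (engrave). The run returns to its start, so emit a `<polygon>` with points (Y-flipped): 205.997,78.176 185.457,95.126 160.508,85.813 156.099,59.550 176.639,42.600 201.588,51.913.

<svg xmlns="http://www.w3.org/2000/svg" width="291.607mm" height="150.063mm" viewBox="0 0 291.607 150.063">
  <polygon points="171.796,90.597 149.874,97.408 197.752,88.541 274.438,132.157 124.817,19.542" fill="none" stroke="#008000"/>
  <polygon points="152.985,70.566 135.244,127.613 78.197,109.872 95.938,52.825" fill="none" stroke="#ff8800"/>
  <polyline points="213.219,67.157 157.597,5.808 144.962,43.450 32.635,43.326" fill="none" stroke="#008000"/>
  <polyline points="209.201,14.891 171.097,22.825 136.317,31.532 104.862,41.012 76.731,51.265" fill="none" stroke="#ff00ff"/>
  <polygon points="40.254,87.158 200.587,122.893 24.979,79.505 149.822,94.799" fill="none" stroke="#ff00ff"/>
  <polyline points="182.510,88.444 166.731,74.258 123.770,70.893 75.944,74.601 45.571,81.636" fill="none" stroke="#ff8800"/>
  <polygon points="205.997,78.176 185.457,95.126 160.508,85.813 156.099,59.550 176.639,42.600 201.588,51.913" fill="none" stroke="#ff8800"/>
</svg>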